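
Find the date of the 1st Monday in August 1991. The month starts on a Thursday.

August 1991 begins on a Thursday, so the first Monday is August 5 (4 days later).

5 August 1991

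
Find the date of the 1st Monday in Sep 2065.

Sep 7, 2065

Sep 2065 begins on a Tuesday, so the first Monday is Sep 7 (6 days later).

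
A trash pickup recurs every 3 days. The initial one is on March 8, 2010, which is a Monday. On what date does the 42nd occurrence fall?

The 42nd occurrence is 41 intervals after the first: 41 × 3 = 123 days after March 8, 2010.
March has 31 days — 23 days to the end of March leaves 100.
April has 30 days (70 left).
May has 31 days (39 left).
June has 30 days (9 left).
9 days into July → July 9, 2010.

July 9, 2010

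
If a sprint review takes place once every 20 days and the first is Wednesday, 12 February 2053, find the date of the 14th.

The 14th occurrence is 13 intervals after the first: 13 × 20 = 260 days after 12 February 2053.
February has 28 days — 16 days to the end of February leaves 244.
March has 31 days (213 left).
April has 30 days (183 left).
May has 31 days (152 left).
June has 30 days (122 left).
July has 31 days (91 left).
August has 31 days (60 left).
September has 30 days (30 left).
30 days into October → 30 October 2053.

30 October 2053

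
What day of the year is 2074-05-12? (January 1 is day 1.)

132

Days in months before May: 31 + 28 + 31 + 30 = 120.
Plus 12 days into May → day 132.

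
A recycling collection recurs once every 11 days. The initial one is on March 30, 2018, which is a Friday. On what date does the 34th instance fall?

The 34th occurrence is 33 intervals after the first: 33 × 11 = 363 days after March 30, 2018.
March has 31 days — 1 day to the end of March leaves 362.
April has 30 days (332 left).
May has 31 days (301 left).
June has 30 days (271 left).
July has 31 days (240 left).
August has 31 days (209 left).
September has 30 days (179 left).
October has 31 days (148 left).
November has 30 days (118 left).
December has 31 days (87 left).
January has 31 days (56 left).
February has 28 days (28 left).
28 days into March → March 28, 2019.

March 28, 2019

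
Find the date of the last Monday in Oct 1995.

Oct 1995 begins on a Sunday, so the first Monday is Oct 2 (1 day later).
Oct 1995 has 31 days. Adding weeks: 2, 9, 16, 23, 30 — the last one ≤ 31 is the 30th.

Oct 30, 1995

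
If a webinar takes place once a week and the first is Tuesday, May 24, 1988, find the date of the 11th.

The 11th occurrence is 10 intervals after the first: 10 × 7 = 70 days after May 24, 1988.
May has 31 days — 7 days to the end of May leaves 63.
Jun has 30 days (33 left).
Jul has 31 days (2 left).
2 days into Aug → Aug 2, 1988.

Aug 2, 1988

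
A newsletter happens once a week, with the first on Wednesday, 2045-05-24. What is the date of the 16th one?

The 16th occurrence is 15 intervals after the first: 15 × 7 = 105 days after 2045-05-24.
May has 31 days — 7 days to the end of May leaves 98.
June has 30 days (68 left).
July has 31 days (37 left).
August has 31 days (6 left).
6 days into September → 2045-09-06.

2045-09-06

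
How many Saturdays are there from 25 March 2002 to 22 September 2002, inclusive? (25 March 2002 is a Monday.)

26

25 March 2002 is a Monday; the first Saturday on or after it is 30 March 2002 (5 days later).
From 30 March 2002 to 22 September 2002: 1 + 30 + 31 + 30 + 31 + 31 + 22 = 176 days (rest of March, April, May, June, July, August, September).
176 ÷ 7 = 25 full weeks with remainder 1, so 25 more Saturdays after the first → 26.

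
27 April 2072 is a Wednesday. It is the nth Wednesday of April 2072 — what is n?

Day 27 falls in week ⌈27/7⌉ of the month.
Days 1–7 hold the 1st Wednesday, 8–14 the 2nd, 15–21 the 3rd, 22–28 the 4th, 29–31 the 5th.
27 is in the range for the 4th.

4th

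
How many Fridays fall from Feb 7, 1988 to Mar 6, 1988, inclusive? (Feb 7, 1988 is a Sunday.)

Feb 7, 1988 is a Sunday; the first Friday on or after it is Feb 12, 1988 (5 days later).
From Feb 12, 1988 to Mar 6, 1988: 17 + 6 = 23 days (rest of Feb, Mar).
23 ÷ 7 = 3 full weeks with remainder 2, so 3 more Fridays after the first → 4.

4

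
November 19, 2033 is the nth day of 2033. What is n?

Days in months before November: 31 + 28 + 31 + 30 + 31 + 30 + 31 + 31 + 30 + 31 = 304.
Plus 19 days into November → day 323.

323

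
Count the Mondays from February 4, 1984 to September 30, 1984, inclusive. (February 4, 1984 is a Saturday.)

34

February 4, 1984 is a Saturday; the first Monday on or after it is February 6, 1984 (2 days later).
From February 6, 1984 to September 30, 1984: 23 + 31 + 30 + 31 + 30 + 31 + 31 + 30 = 237 days (rest of February, March, April, May, June, July, August, September).
237 ÷ 7 = 33 full weeks with remainder 6, so 33 more Mondays after the first → 34.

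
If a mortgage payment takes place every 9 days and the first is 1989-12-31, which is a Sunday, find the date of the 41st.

The 41st occurrence is 40 intervals after the first: 40 × 9 = 360 days after 1989-12-31.
December has 31 days — 0 days to the end of December leaves 360.
January has 31 days (329 left).
February has 28 days (301 left).
March has 31 days (270 left).
April has 30 days (240 left).
May has 31 days (209 left).
June has 30 days (179 left).
July has 31 days (148 left).
August has 31 days (117 left).
September has 30 days (87 left).
October has 31 days (56 left).
November has 30 days (26 left).
26 days into December → 1990-12-26.

1990-12-26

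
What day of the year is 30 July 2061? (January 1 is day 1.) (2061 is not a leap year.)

211

Days in months before July: 31 + 28 + 31 + 30 + 31 + 30 = 181.
Plus 30 days into July → day 211.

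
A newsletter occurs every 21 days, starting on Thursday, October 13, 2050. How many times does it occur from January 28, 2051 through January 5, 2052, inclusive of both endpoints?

Occurrences land 21·i days after October 13, 2050 for i = 0, 1, 2, …
January 28, 2051 is 107 days after the start; 107 ÷ 21 = 5 remainder 2; since the remainder is 2, round up to i = 6. First occurrence in the window: #7 on February 16, 2051 (6×21 = 126 days in).
January 5, 2052 is 449 days after the start; 449 ÷ 21 = 21 remainder 8. Last occurrence in the window: #22 on December 28, 2051.
Occurrences #7 through #22: 16 in total.

16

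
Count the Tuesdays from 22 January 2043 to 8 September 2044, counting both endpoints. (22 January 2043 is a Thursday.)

85

22 January 2043 is a Thursday; the first Tuesday on or after it is 27 January 2043 (5 days later).
From 27 January 2043 to 8 September 2044: 338 + 252 = 590 days (rest of 2043, to 8 September 2044 in 2044).
590 ÷ 7 = 84 full weeks with remainder 2, so 84 more Tuesdays after the first → 85.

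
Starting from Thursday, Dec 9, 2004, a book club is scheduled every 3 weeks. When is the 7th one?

The 7th occurrence is 6 intervals after the first: 6 × 21 = 126 days after Dec 9, 2004.
Dec has 31 days — 22 days to the end of Dec leaves 104.
Jan has 31 days (73 left).
Feb has 28 days (45 left).
Mar has 31 days (14 left).
14 days into Apr → Apr 14, 2005.

Apr 14, 2005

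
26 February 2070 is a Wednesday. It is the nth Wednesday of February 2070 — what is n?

Day 26 falls in week ⌈26/7⌉ of the month.
Days 1–7 hold the 1st Wednesday, 8–14 the 2nd, 15–21 the 3rd, 22–28 the 4th, 29–31 the 5th.
26 is in the range for the 4th.

4th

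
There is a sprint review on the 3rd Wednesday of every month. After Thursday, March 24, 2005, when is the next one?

March 2005 starts on a Tuesday; its first Wednesday is the 2nd, so the 3rd Wednesday is the 16th — March 16, 2005.
That is not after March 24, 2005, so look at April 2005.
April 2005 starts on a Friday; its first Wednesday is the 6th, so the 3rd Wednesday is the 20th — April 20, 2005.

April 20, 2005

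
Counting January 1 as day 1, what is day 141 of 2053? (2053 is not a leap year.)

January has 31 days (141 − 31 = 110 remain).
February has 28 days (110 − 28 = 82 remain).
March has 31 days (82 − 31 = 51 remain).
April has 30 days (51 − 30 = 21 remain).
21 into May → May 21.

2053-05-21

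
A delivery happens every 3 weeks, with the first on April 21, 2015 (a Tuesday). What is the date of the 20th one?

May 24, 2016

The 20th occurrence is 19 intervals after the first: 19 × 21 = 399 days after April 21, 2015.
April has 30 days — 9 days to the end of April leaves 390.
May has 31 days (359 left).
June has 30 days (329 left).
July has 31 days (298 left).
August has 31 days (267 left).
September has 30 days (237 left).
October has 31 days (206 left).
November has 30 days (176 left).
December has 31 days (145 left).
January has 31 days (114 left).
February has 29 days (85 left).
March has 31 days (54 left).
April has 30 days (24 left).
24 days into May → May 24, 2016.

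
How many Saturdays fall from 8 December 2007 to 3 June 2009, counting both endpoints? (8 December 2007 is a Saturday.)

8 December 2007 is a Saturday; the first Saturday on or after it is 8 December 2007.
From 8 December 2007 to 3 June 2009: 23 + 366 + 154 = 543 days (rest of 2007, 2008, to 3 June 2009 in 2009).
543 ÷ 7 = 77 full weeks with remainder 4, so 77 more Saturdays after the first → 78.

78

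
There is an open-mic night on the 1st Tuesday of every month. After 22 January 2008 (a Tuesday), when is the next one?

5 February 2008

January 2008 starts on a Tuesday, so its 1st Tuesday is 1 January 2008.
That is not after 22 January 2008, so look at February 2008.
February 2008 starts on a Friday, so its 1st Tuesday is 5 February 2008 (4 days in).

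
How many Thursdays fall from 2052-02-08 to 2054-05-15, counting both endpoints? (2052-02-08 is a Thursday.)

119

2052-02-08 is a Thursday; the first Thursday on or after it is 2052-02-08.
From 2052-02-08 to 2054-05-15: 327 + 365 + 135 = 827 days (rest of 2052, 2053, to 2054-05-15 in 2054).
827 ÷ 7 = 118 full weeks with remainder 1, so 118 more Thursdays after the first → 119.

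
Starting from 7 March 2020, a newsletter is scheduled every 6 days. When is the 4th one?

The 4th occurrence is 3 intervals after the first: 3 × 6 = 18 days after 7 March 2020.
18 days later is 25 March 2020.

25 March 2020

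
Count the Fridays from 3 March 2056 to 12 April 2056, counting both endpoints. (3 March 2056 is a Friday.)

3 March 2056 is a Friday; the first Friday on or after it is 3 March 2056.
From 3 March 2056 to 12 April 2056: 28 + 12 = 40 days (rest of March, April).
40 ÷ 7 = 5 full weeks with remainder 5, so 5 more Fridays after the first → 6.

6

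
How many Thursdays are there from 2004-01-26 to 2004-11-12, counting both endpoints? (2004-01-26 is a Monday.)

42

2004-01-26 is a Monday; the first Thursday on or after it is 2004-01-29 (3 days later).
From 2004-01-29 to 2004-11-12: 2 + 29 + 31 + 30 + 31 + 30 + 31 + 31 + 30 + 31 + 12 = 288 days (rest of January, February, March, April, May, June, July, August, September, October, November).
288 ÷ 7 = 41 full weeks with remainder 1, so 41 more Thursdays after the first → 42.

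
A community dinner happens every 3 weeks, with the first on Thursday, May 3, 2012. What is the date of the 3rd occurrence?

The 3rd occurrence is 2 intervals after the first: 2 × 21 = 42 days after May 3, 2012.
May has 31 days — 28 days to the end of May leaves 14.
14 days into Jun → Jun 14, 2012.

Jun 14, 2012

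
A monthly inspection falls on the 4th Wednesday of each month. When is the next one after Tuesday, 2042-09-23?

2042-09-24

September 2042 starts on a Monday; its first Wednesday is the 3rd, so the 4th Wednesday is the 24th — 2042-09-24.
2042-09-24 is after 2042-09-23, so that is the next one.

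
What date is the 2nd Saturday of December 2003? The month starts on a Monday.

2003-12-13

December 2003 begins on a Monday, so the first Saturday is December 6 (5 days later).
The 2nd Saturday is 1 weeks later: 6 + 7 = 13.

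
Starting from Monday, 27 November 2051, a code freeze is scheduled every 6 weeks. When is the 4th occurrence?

1 April 2052

The 4th occurrence is 3 intervals after the first: 3 × 42 = 126 days after 27 November 2051.
November has 30 days — 3 days to the end of November leaves 123.
December has 31 days (92 left).
January has 31 days (61 left).
February has 29 days (32 left).
March has 31 days (1 left).
1 day into April → 1 April 2052.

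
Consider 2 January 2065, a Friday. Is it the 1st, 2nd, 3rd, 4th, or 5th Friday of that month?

1st

Day 2 falls in week ⌈2/7⌉ of the month.
Days 1–7 hold the 1st Friday, 8–14 the 2nd, 15–21 the 3rd, 22–28 the 4th, 29–31 the 5th.
2 is in the range for the 1st.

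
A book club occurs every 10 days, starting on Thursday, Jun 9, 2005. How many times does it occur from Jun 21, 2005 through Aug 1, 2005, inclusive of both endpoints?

Occurrences land 10·i days after Jun 9, 2005 for i = 0, 1, 2, …
Jun 21, 2005 is 12 days after the start; 12 ÷ 10 = 1 remainder 2; since the remainder is 2, round up to i = 2. First occurrence in the window: #3 on Jun 29, 2005 (2×10 = 20 days in).
Aug 1, 2005 is 53 days after the start; 53 ÷ 10 = 5 remainder 3. Last occurrence in the window: #6 on Jul 29, 2005.
Occurrences #3 through #6: 4 in total.

4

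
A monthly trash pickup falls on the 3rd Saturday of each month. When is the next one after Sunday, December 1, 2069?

December 2069 starts on a Sunday; its first Saturday is the 7th, so the 3rd Saturday is the 21st — December 21, 2069.
December 21, 2069 is after December 1, 2069, so that is the next one.

December 21, 2069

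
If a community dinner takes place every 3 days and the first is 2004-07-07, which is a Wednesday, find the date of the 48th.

2004-11-25

The 48th occurrence is 47 intervals after the first: 47 × 3 = 141 days after 2004-07-07.
July has 31 days — 24 days to the end of July leaves 117.
August has 31 days (86 left).
September has 30 days (56 left).
October has 31 days (25 left).
25 days into November → 2004-11-25.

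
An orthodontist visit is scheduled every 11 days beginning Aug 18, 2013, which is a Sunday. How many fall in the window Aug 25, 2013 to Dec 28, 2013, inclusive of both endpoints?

Occurrences land 11·i days after Aug 18, 2013 for i = 0, 1, 2, …
Aug 25, 2013 is 7 days after the start; 7 ÷ 11 = 0 remainder 7; since the remainder is 7, round up to i = 1. First occurrence in the window: #2 on Aug 29, 2013 (1×11 = 11 days in).
Dec 28, 2013 is 132 days after the start; 132 ÷ 11 = 12 remainder 0. Last occurrence in the window: #13 on Dec 28, 2013.
Occurrences #2 through #13: 12 in total.

12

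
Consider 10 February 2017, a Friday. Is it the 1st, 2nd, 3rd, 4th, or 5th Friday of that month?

Day 10 falls in week ⌈10/7⌉ of the month.
Days 1–7 hold the 1st Friday, 8–14 the 2nd, 15–21 the 3rd, 22–28 the 4th, 29–31 the 5th.
10 is in the range for the 2nd.

2nd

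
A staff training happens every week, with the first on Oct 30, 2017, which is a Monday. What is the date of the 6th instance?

Dec 4, 2017

The 6th occurrence is 5 intervals after the first: 5 × 7 = 35 days after Oct 30, 2017.
Oct has 31 days — 1 day to the end of Oct leaves 34.
Nov has 30 days (4 left).
4 days into Dec → Dec 4, 2017.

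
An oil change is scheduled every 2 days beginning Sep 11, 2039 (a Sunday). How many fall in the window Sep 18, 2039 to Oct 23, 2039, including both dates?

Occurrences land 2·i days after Sep 11, 2039 for i = 0, 1, 2, …
Sep 18, 2039 is 7 days after the start; 7 ÷ 2 = 3 remainder 1; since the remainder is 1, round up to i = 4. First occurrence in the window: #5 on Sep 19, 2039 (4×2 = 8 days in).
Oct 23, 2039 is 42 days after the start; 42 ÷ 2 = 21 remainder 0. Last occurrence in the window: #22 on Oct 23, 2039.
Occurrences #5 through #22: 18 in total.

18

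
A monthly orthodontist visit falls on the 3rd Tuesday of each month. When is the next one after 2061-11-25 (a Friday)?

2061-12-20

November 2061 starts on a Tuesday; its first Tuesday is the 1st, so the 3rd Tuesday is the 15th — 2061-11-15.
That is not after 2061-11-25, so look at December 2061.
December 2061 starts on a Thursday; its first Tuesday is the 6th, so the 3rd Tuesday is the 20th — 2061-12-20.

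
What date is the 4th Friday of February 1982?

February 26, 1982

The first Friday of February 1982 is February 5.
The 4th Friday is 3 weeks later: 5 + 21 = 26.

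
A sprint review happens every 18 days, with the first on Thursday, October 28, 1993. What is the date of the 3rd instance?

December 3, 1993

The 3rd occurrence is 2 intervals after the first: 2 × 18 = 36 days after October 28, 1993.
October has 31 days — 3 days to the end of October leaves 33.
November has 30 days (3 left).
3 days into December → December 3, 1993.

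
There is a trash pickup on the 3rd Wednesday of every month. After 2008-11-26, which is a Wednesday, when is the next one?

November 2008 starts on a Saturday; its first Wednesday is the 5th, so the 3rd Wednesday is the 19th — 2008-11-19.
That is not after 2008-11-26, so look at December 2008.
December 2008 starts on a Monday; its first Wednesday is the 3rd, so the 3rd Wednesday is the 17th — 2008-12-17.

2008-12-17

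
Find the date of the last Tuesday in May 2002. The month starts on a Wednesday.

May 2002 begins on a Wednesday, so the first Tuesday is May 7 (6 days later).
May 2002 has 31 days. Adding weeks: 7, 14, 21, 28 — the last one ≤ 31 is the 28th.

May 28, 2002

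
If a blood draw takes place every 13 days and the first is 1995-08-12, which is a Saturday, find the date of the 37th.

The 37th occurrence is 36 intervals after the first: 36 × 13 = 468 days after 1995-08-12.
August has 31 days — 19 days to the end of August leaves 449.
From end of August to end of 1995 is 122 days (327 left).
January has 31 days (296 left).
February has 29 days (267 left).
March has 31 days (236 left).
April has 30 days (206 left).
May has 31 days (175 left).
June has 30 days (145 left).
July has 31 days (114 left).
August has 31 days (83 left).
September has 30 days (53 left).
October has 31 days (22 left).
22 days into November → 1996-11-22.

1996-11-22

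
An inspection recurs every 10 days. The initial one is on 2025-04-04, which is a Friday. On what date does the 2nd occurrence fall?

The 2nd occurrence is 1 interval after the first: 1 × 10 = 10 days after 2025-04-04.
10 days later is 2025-04-14.

2025-04-14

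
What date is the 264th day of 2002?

September 21, 2002

January has 31 days (264 − 31 = 233 remain).
February has 28 days (233 − 28 = 205 remain).
March has 31 days (205 − 31 = 174 remain).
April has 30 days (174 − 30 = 144 remain).
May has 31 days (144 − 31 = 113 remain).
June has 30 days (113 − 30 = 83 remain).
July has 31 days (83 − 31 = 52 remain).
August has 31 days (52 − 31 = 21 remain).
21 into September → September 21.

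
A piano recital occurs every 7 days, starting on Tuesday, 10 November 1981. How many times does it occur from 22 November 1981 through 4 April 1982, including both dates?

Occurrences land 7·i days after 10 November 1981 for i = 0, 1, 2, …
22 November 1981 is 12 days after the start; 12 ÷ 7 = 1 remainder 5; since the remainder is 5, round up to i = 2. First occurrence in the window: #3 on 24 November 1981 (2×7 = 14 days in).
4 April 1982 is 145 days after the start; 145 ÷ 7 = 20 remainder 5. Last occurrence in the window: #21 on 30 March 1982.
Occurrences #3 through #21: 19 in total.

19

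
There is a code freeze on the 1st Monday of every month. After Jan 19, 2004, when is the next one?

Feb 2, 2004

Jan 2004 starts on a Thursday, so its 1st Monday is Jan 5, 2004 (4 days in).
That is not after Jan 19, 2004, so look at Feb 2004.
Feb 2004 starts on a Sunday, so its 1st Monday is Feb 2, 2004 (1 day in).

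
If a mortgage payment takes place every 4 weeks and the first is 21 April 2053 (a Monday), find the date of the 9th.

The 9th occurrence is 8 intervals after the first: 8 × 28 = 224 days after 21 April 2053.
April has 30 days — 9 days to the end of April leaves 215.
May has 31 days (184 left).
June has 30 days (154 left).
July has 31 days (123 left).
August has 31 days (92 left).
September has 30 days (62 left).
October has 31 days (31 left).
November has 30 days (1 left).
1 day into December → 1 December 2053.

1 December 2053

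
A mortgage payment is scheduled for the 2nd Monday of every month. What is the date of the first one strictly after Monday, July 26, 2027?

August 9, 2027

July 2027 starts on a Thursday; its first Monday is the 5th, so the 2nd Monday is the 12th — July 12, 2027.
That is not after July 26, 2027, so look at August 2027.
August 2027 starts on a Sunday; its first Monday is the 2nd, so the 2nd Monday is the 9th — August 9, 2027.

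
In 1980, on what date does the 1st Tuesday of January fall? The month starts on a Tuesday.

January 1980 begins on a Tuesday, so the first Tuesday is January 1.

1980-01-01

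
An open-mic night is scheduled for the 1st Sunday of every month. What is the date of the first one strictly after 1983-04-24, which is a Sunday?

1983-05-01

April 1983 starts on a Friday, so its 1st Sunday is 1983-04-03 (2 days in).
That is not after 1983-04-24, so look at May 1983.
May 1983 starts on a Sunday, so its 1st Sunday is 1983-05-01.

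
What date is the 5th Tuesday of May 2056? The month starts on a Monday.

May 30, 2056

May 2056 begins on a Monday, so the first Tuesday is May 2 (1 day later).
The 5th Tuesday is 4 weeks later: 2 + 28 = 30.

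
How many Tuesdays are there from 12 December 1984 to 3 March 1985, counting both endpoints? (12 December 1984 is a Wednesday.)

11

12 December 1984 is a Wednesday; the first Tuesday on or after it is 18 December 1984 (6 days later).
From 18 December 1984 to 3 March 1985: 13 + 31 + 28 + 3 = 75 days (rest of December, January, February, March).
75 ÷ 7 = 10 full weeks with remainder 5, so 10 more Tuesdays after the first → 11.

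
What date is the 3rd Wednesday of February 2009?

18 February 2009

The first Wednesday of February 2009 is February 4.
The 3rd Wednesday is 2 weeks later: 4 + 14 = 18.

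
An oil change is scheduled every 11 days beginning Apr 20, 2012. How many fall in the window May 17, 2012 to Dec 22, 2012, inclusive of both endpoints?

Occurrences land 11·i days after Apr 20, 2012 for i = 0, 1, 2, …
May 17, 2012 is 27 days after the start; 27 ÷ 11 = 2 remainder 5; since the remainder is 5, round up to i = 3. First occurrence in the window: #4 on May 23, 2012 (3×11 = 33 days in).
Dec 22, 2012 is 246 days after the start; 246 ÷ 11 = 22 remainder 4. Last occurrence in the window: #23 on Dec 18, 2012.
Occurrences #4 through #23: 20 in total.

20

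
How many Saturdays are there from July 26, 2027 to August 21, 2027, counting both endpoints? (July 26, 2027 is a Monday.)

4

July 26, 2027 is a Monday; the first Saturday on or after it is July 31, 2027 (5 days later).
From July 31, 2027 to August 21, 2027: 0 + 21 = 21 days (rest of July, August).
21 ÷ 7 = 3 full weeks with remainder 0, so 3 more Saturdays after the first → 4.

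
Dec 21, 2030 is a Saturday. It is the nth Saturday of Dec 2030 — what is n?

3rd

Day 21 falls in week ⌈21/7⌉ of the month.
Days 1–7 hold the 1st Saturday, 8–14 the 2nd, 15–21 the 3rd, 22–28 the 4th, 29–31 the 5th.
21 is in the range for the 3rd.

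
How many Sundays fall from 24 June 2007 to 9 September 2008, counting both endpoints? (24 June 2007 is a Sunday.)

64

24 June 2007 is a Sunday; the first Sunday on or after it is 24 June 2007.
From 24 June 2007 to 9 September 2008: 190 + 253 = 443 days (rest of 2007, to 9 September 2008 in 2008).
443 ÷ 7 = 63 full weeks with remainder 2, so 63 more Sundays after the first → 64.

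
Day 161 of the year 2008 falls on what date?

9 June 2008

January has 31 days (161 − 31 = 130 remain).
February has 29 days (130 − 29 = 101 remain).
March has 31 days (101 − 31 = 70 remain).
April has 30 days (70 − 30 = 40 remain).
May has 31 days (40 − 31 = 9 remain).
9 into June → June 9.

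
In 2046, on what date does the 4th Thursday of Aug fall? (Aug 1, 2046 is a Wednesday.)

Aug 23, 2046

Aug 2046 begins on a Wednesday, so the first Thursday is Aug 2 (1 day later).
The 4th Thursday is 3 weeks later: 2 + 21 = 23.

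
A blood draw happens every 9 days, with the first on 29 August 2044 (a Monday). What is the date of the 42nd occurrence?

2 September 2045

The 42nd occurrence is 41 intervals after the first: 41 × 9 = 369 days after 29 August 2044.
August has 31 days — 2 days to the end of August leaves 367.
September has 30 days (337 left).
October has 31 days (306 left).
November has 30 days (276 left).
December has 31 days (245 left).
January has 31 days (214 left).
February has 28 days (186 left).
March has 31 days (155 left).
April has 30 days (125 left).
May has 31 days (94 left).
June has 30 days (64 left).
July has 31 days (33 left).
August has 31 days (2 left).
2 days into September → 2 September 2045.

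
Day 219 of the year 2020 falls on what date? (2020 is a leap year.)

August 6, 2020

January has 31 days (219 − 31 = 188 remain).
February has 29 days (188 − 29 = 159 remain).
March has 31 days (159 − 31 = 128 remain).
April has 30 days (128 − 30 = 98 remain).
May has 31 days (98 − 31 = 67 remain).
June has 30 days (67 − 30 = 37 remain).
July has 31 days (37 − 31 = 6 remain).
6 into August → August 6.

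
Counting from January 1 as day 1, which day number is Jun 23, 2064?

Days in months before Jun: 31 + 29 + 31 + 30 + 31 = 152.
Plus 23 days into Jun → day 175.

175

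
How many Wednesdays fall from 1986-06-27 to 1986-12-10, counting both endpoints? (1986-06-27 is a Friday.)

1986-06-27 is a Friday; the first Wednesday on or after it is 1986-07-02 (5 days later).
From 1986-07-02 to 1986-12-10: 29 + 31 + 30 + 31 + 30 + 10 = 161 days (rest of July, August, September, October, November, December).
161 ÷ 7 = 23 full weeks with remainder 0, so 23 more Wednesdays after the first → 24.

24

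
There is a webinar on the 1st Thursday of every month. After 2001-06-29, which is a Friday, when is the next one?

2001-07-05

June 2001 starts on a Friday, so its 1st Thursday is 2001-06-07 (6 days in).
That is not after 2001-06-29, so look at July 2001.
July 2001 starts on a Sunday, so its 1st Thursday is 2001-07-05 (4 days in).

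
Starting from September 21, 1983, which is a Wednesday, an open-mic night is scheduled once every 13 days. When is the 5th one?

The 5th occurrence is 4 intervals after the first: 4 × 13 = 52 days after September 21, 1983.
September has 30 days — 9 days to the end of September leaves 43.
October has 31 days (12 left).
12 days into November → November 12, 1983.

November 12, 1983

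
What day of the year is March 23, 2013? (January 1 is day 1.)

82

Days in months before March: 31 + 28 = 59.
Plus 23 days into March → day 82.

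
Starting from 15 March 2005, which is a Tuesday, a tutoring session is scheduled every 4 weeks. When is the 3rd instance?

10 May 2005

The 3rd occurrence is 2 intervals after the first: 2 × 28 = 56 days after 15 March 2005.
March has 31 days — 16 days to the end of March leaves 40.
April has 30 days (10 left).
10 days into May → 10 May 2005.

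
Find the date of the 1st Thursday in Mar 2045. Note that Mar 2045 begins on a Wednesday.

Mar 2045 begins on a Wednesday, so the first Thursday is Mar 2 (1 day later).

Mar 2, 2045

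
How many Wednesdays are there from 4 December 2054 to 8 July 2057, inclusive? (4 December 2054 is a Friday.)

135

4 December 2054 is a Friday; the first Wednesday on or after it is 9 December 2054 (5 days later).
From 9 December 2054 to 8 July 2057: 22 + 365 + 366 + 189 = 942 days (rest of 2054, 2055, 2056, to 8 July 2057 in 2057).
942 ÷ 7 = 134 full weeks with remainder 4, so 134 more Wednesdays after the first → 135.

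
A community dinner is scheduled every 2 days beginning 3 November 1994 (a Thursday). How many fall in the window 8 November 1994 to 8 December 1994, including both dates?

15

Occurrences land 2·i days after 3 November 1994 for i = 0, 1, 2, …
8 November 1994 is 5 days after the start; 5 ÷ 2 = 2 remainder 1; since the remainder is 1, round up to i = 3. First occurrence in the window: #4 on 9 November 1994 (3×2 = 6 days in).
8 December 1994 is 35 days after the start; 35 ÷ 2 = 17 remainder 1. Last occurrence in the window: #18 on 7 December 1994.
Occurrences #4 through #18: 15 in total.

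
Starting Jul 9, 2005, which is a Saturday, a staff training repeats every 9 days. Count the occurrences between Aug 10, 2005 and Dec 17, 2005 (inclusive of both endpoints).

14

Occurrences land 9·i days after Jul 9, 2005 for i = 0, 1, 2, …
Aug 10, 2005 is 32 days after the start; 32 ÷ 9 = 3 remainder 5; since the remainder is 5, round up to i = 4. First occurrence in the window: #5 on Aug 14, 2005 (4×9 = 36 days in).
Dec 17, 2005 is 161 days after the start; 161 ÷ 9 = 17 remainder 8. Last occurrence in the window: #18 on Dec 9, 2005.
Occurrences #5 through #18: 14 in total.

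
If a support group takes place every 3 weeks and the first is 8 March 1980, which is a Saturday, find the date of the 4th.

10 May 1980

The 4th occurrence is 3 intervals after the first: 3 × 21 = 63 days after 8 March 1980.
March has 31 days — 23 days to the end of March leaves 40.
April has 30 days (10 left).
10 days into May → 10 May 1980.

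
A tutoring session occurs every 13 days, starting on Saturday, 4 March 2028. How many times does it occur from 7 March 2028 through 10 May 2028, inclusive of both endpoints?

Occurrences land 13·i days after 4 March 2028 for i = 0, 1, 2, …
7 March 2028 is 3 days after the start; 3 ÷ 13 = 0 remainder 3; since the remainder is 3, round up to i = 1. First occurrence in the window: #2 on 17 March 2028 (1×13 = 13 days in).
10 May 2028 is 67 days after the start; 67 ÷ 13 = 5 remainder 2. Last occurrence in the window: #6 on 8 May 2028.
Occurrences #2 through #6: 5 in total.

5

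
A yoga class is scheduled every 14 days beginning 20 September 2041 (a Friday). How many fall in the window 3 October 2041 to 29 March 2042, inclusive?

13

Occurrences land 14·i days after 20 September 2041 for i = 0, 1, 2, …
3 October 2041 is 13 days after the start; 13 ÷ 14 = 0 remainder 13; since the remainder is 13, round up to i = 1. First occurrence in the window: #2 on 4 October 2041 (1×14 = 14 days in).
29 March 2042 is 190 days after the start; 190 ÷ 14 = 13 remainder 8. Last occurrence in the window: #14 on 21 March 2042.
Occurrences #2 through #14: 13 in total.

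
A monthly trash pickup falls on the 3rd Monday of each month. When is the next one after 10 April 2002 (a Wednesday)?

April 2002 starts on a Monday; its first Monday is the 1st, so the 3rd Monday is the 15th — 15 April 2002.
15 April 2002 is after 10 April 2002, so that is the next one.

15 April 2002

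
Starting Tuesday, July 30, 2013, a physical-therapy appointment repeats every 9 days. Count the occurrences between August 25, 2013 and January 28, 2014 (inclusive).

18

Occurrences land 9·i days after July 30, 2013 for i = 0, 1, 2, …
August 25, 2013 is 26 days after the start; 26 ÷ 9 = 2 remainder 8; since the remainder is 8, round up to i = 3. First occurrence in the window: #4 on August 26, 2013 (3×9 = 27 days in).
January 28, 2014 is 182 days after the start; 182 ÷ 9 = 20 remainder 2. Last occurrence in the window: #21 on January 26, 2014.
Occurrences #4 through #21: 18 in total.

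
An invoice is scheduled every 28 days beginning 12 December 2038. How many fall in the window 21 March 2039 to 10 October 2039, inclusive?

Occurrences land 28·i days after 12 December 2038 for i = 0, 1, 2, …
21 March 2039 is 99 days after the start; 99 ÷ 28 = 3 remainder 15; since the remainder is 15, round up to i = 4. First occurrence in the window: #5 on 3 April 2039 (4×28 = 112 days in).
10 October 2039 is 302 days after the start; 302 ÷ 28 = 10 remainder 22. Last occurrence in the window: #11 on 18 September 2039.
Occurrences #5 through #11: 7 in total.

7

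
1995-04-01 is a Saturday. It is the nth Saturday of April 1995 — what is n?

Day 1 falls in week ⌈1/7⌉ of the month.
Days 1–7 hold the 1st Saturday, 8–14 the 2nd, 15–21 the 3rd, 22–28 the 4th, 29–31 the 5th.
1 is in the range for the 1st.

1st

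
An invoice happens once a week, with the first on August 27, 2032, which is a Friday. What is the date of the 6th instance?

October 1, 2032

The 6th occurrence is 5 intervals after the first: 5 × 7 = 35 days after August 27, 2032.
August has 31 days — 4 days to the end of August leaves 31.
September has 30 days (1 left).
1 day into October → October 1, 2032.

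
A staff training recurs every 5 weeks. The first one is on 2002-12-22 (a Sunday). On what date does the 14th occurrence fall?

2004-03-21

The 14th occurrence is 13 intervals after the first: 13 × 35 = 455 days after 2002-12-22.
December has 31 days — 9 days to the end of December leaves 446.
2003 has 365 days (81 left).
January has 31 days (50 left).
February has 29 days (21 left).
21 days into March → 2004-03-21.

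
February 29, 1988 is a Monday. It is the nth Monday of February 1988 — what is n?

Day 29 falls in week ⌈29/7⌉ of the month.
Days 1–7 hold the 1st Monday, 8–14 the 2nd, 15–21 the 3rd, 22–28 the 4th, 29–31 the 5th.
29 is in the range for the 5th.

5th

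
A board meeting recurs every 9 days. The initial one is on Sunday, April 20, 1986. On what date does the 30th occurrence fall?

The 30th occurrence is 29 intervals after the first: 29 × 9 = 261 days after April 20, 1986.
April has 30 days — 10 days to the end of April leaves 251.
May has 31 days (220 left).
June has 30 days (190 left).
July has 31 days (159 left).
August has 31 days (128 left).
September has 30 days (98 left).
October has 31 days (67 left).
November has 30 days (37 left).
December has 31 days (6 left).
6 days into January → January 6, 1987.

January 6, 1987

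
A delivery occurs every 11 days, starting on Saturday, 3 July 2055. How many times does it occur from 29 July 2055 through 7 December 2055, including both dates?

12

Occurrences land 11·i days after 3 July 2055 for i = 0, 1, 2, …
29 July 2055 is 26 days after the start; 26 ÷ 11 = 2 remainder 4; since the remainder is 4, round up to i = 3. First occurrence in the window: #4 on 5 August 2055 (3×11 = 33 days in).
7 December 2055 is 157 days after the start; 157 ÷ 11 = 14 remainder 3. Last occurrence in the window: #15 on 4 December 2055.
Occurrences #4 through #15: 12 in total.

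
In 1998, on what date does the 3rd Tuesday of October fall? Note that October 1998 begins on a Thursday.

1998-10-20

October 1998 begins on a Thursday, so the first Tuesday is October 6 (5 days later).
The 3rd Tuesday is 2 weeks later: 6 + 14 = 20.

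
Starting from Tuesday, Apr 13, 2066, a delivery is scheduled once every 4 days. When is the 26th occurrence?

Jul 22, 2066

The 26th occurrence is 25 intervals after the first: 25 × 4 = 100 days after Apr 13, 2066.
Apr has 30 days — 17 days to the end of Apr leaves 83.
May has 31 days (52 left).
Jun has 30 days (22 left).
22 days into Jul → Jul 22, 2066.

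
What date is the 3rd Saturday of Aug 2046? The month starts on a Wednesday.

Aug 18, 2046

Aug 2046 begins on a Wednesday, so the first Saturday is Aug 4 (3 days later).
The 3rd Saturday is 2 weeks later: 4 + 14 = 18.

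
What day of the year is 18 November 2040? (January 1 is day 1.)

323

Days in months before November: 31 + 29 + 31 + 30 + 31 + 30 + 31 + 31 + 30 + 31 = 305.
Plus 18 days into November → day 323.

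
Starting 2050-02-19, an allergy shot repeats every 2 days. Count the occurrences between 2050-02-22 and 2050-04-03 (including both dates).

Occurrences land 2·i days after 2050-02-19 for i = 0, 1, 2, …
2050-02-22 is 3 days after the start; 3 ÷ 2 = 1 remainder 1; since the remainder is 1, round up to i = 2. First occurrence in the window: #3 on 2050-02-23 (2×2 = 4 days in).
2050-04-03 is 43 days after the start; 43 ÷ 2 = 21 remainder 1. Last occurrence in the window: #22 on 2050-04-02.
Occurrences #3 through #22: 20 in total.

20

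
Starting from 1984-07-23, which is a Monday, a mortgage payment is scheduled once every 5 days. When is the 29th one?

The 29th occurrence is 28 intervals after the first: 28 × 5 = 140 days after 1984-07-23.
July has 31 days — 8 days to the end of July leaves 132.
August has 31 days (101 left).
September has 30 days (71 left).
October has 31 days (40 left).
November has 30 days (10 left).
10 days into December → 1984-12-10.

1984-12-10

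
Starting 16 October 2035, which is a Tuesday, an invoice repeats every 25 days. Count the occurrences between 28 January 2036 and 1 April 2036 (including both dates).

Occurrences land 25·i days after 16 October 2035 for i = 0, 1, 2, …
28 January 2036 is 104 days after the start; 104 ÷ 25 = 4 remainder 4; since the remainder is 4, round up to i = 5. First occurrence in the window: #6 on 18 February 2036 (5×25 = 125 days in).
1 April 2036 is 168 days after the start; 168 ÷ 25 = 6 remainder 18. Last occurrence in the window: #7 on 14 March 2036.
Occurrences #6 through #7: 2 in total.

2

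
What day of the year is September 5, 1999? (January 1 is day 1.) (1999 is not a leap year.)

Days in months before September: 31 + 28 + 31 + 30 + 31 + 30 + 31 + 31 = 243.
Plus 5 days into September → day 248.

248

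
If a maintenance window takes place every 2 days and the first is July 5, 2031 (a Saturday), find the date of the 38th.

The 38th occurrence is 37 intervals after the first: 37 × 2 = 74 days after July 5, 2031.
July has 31 days — 26 days to the end of July leaves 48.
August has 31 days (17 left).
17 days into September → September 17, 2031.

September 17, 2031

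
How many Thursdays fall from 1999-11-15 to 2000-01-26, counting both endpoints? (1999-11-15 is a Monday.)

1999-11-15 is a Monday; the first Thursday on or after it is 1999-11-18 (3 days later).
From 1999-11-18 to 2000-01-26: 12 + 31 + 26 = 69 days (rest of November, December, January).
69 ÷ 7 = 9 full weeks with remainder 6, so 9 more Thursdays after the first → 10.

10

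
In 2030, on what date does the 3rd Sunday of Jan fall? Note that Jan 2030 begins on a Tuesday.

Jan 20, 2030

Jan 2030 begins on a Tuesday, so the first Sunday is Jan 6 (5 days later).
The 3rd Sunday is 2 weeks later: 6 + 14 = 20.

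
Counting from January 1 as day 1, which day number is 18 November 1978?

322

Days in months before November: 31 + 28 + 31 + 30 + 31 + 30 + 31 + 31 + 30 + 31 = 304.
Plus 18 days into November → day 322.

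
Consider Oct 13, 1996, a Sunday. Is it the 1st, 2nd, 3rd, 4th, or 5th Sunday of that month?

Day 13 falls in week ⌈13/7⌉ of the month.
Days 1–7 hold the 1st Sunday, 8–14 the 2nd, 15–21 the 3rd, 22–28 the 4th, 29–31 the 5th.
13 is in the range for the 2nd.

2nd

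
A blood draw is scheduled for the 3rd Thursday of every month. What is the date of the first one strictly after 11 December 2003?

December 2003 starts on a Monday; its first Thursday is the 4th, so the 3rd Thursday is the 18th — 18 December 2003.
18 December 2003 is after 11 December 2003, so that is the next one.

18 December 2003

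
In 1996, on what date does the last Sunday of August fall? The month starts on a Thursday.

25 August 1996

August 1996 begins on a Thursday, so the first Sunday is August 4 (3 days later).
August 1996 has 31 days. Adding weeks: 4, 11, 18, 25 — the last one ≤ 31 is the 25th.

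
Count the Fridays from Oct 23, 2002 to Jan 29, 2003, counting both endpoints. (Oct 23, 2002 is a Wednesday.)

14

Oct 23, 2002 is a Wednesday; the first Friday on or after it is Oct 25, 2002 (2 days later).
From Oct 25, 2002 to Jan 29, 2003: 6 + 30 + 31 + 29 = 96 days (rest of Oct, Nov, Dec, Jan).
96 ÷ 7 = 13 full weeks with remainder 5, so 13 more Fridays after the first → 14.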